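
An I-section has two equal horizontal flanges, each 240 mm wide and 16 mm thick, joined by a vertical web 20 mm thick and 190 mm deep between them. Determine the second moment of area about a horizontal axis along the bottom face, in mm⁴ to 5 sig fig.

Split into non-overlapping primitives; take the origin at the lower-left of the bounding box.
Bottom flange: 240 × 16, A = 3 840 mm², y = 8 mm, Ī = 81 920 mm⁴.
Web: 20 × 190, A = 3 800 mm², y = 111 mm, Ī = 11 431 667 mm⁴.
Top flange: 240 × 16, A = 3 840 mm², y = 214 mm, Ī = 81 920 mm⁴.
Transfer each piece to the bottom edge using Ī + A·d² with d = y − 0:
  bottom flange: d = 8 mm → contributes +327 680 mm⁴
  web: d = 111 mm → contributes +58 251 467 mm⁴
  top flange: d = 214 mm → contributes +175 938 560 mm⁴
Total I = 234 517 707 mm⁴.

I_base ≈ 2.3452 × 10⁸ mm⁴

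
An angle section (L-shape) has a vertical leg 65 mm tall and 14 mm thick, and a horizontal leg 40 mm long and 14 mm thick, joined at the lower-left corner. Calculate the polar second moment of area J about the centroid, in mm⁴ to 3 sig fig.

Treat the section as a set of non-overlapping primitives; coordinates are from the bounding-box lower-left.
Vertical leg: 14 × 65, A = 910 mm², y = 32.5 mm, Ī = 320 396 mm⁴.
Horizontal leg (remainder): 26 × 14, A = 364 mm², y = 7 mm, Ī = 5945.3 mm⁴.
Centroid: ȳ = ΣA·y / ΣA = 25.214 mm.
Transfer each piece to the centroidal x-axis using Ī + A·d² with d = y − 25.214:
  vertical leg: d = 7.2857 mm → contributes +368 700 mm⁴
  horizontal leg (remainder): d = -18.214 mm → contributes +126 706 mm⁴
Total I = 495 406 mm⁴.
For the y-axis: x̄ = 12.714 mm.
Repeating about the centroidal y-axis gives I_y = 139 369 mm⁴.
Polar second moment: J = I_x + I_y = 634 775 mm⁴.

J ≈ 6.35 × 10⁵ mm⁴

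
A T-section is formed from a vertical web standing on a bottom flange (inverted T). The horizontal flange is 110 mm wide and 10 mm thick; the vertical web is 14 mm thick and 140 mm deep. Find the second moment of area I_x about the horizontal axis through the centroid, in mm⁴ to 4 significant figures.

I_x ≈ 7.174 × 10⁶ mm⁴

Break the section into simple shapes (no overlaps), measuring from the bottom-left corner of the bounding box.
Flange: 110 × 10, A = 1 100 mm², y = 5 mm, Ī = 9166.67 mm⁴.
Web: 14 × 140, A = 1 960 mm², y = 80 mm, Ī = 3 201 333 mm⁴.
Centroid: ȳ = ΣA·y / ΣA = 53.0392 mm.
Transfer each piece to the horizontal axis through the centroid using Ī + A·d² with d = y − 53.0392:
  flange: d = -48.0392 mm → contributes +2 547 710 mm⁴
  web: d = 26.9608 mm → contributes +4 626 026 mm⁴
Total I = 7 173 735 mm⁴.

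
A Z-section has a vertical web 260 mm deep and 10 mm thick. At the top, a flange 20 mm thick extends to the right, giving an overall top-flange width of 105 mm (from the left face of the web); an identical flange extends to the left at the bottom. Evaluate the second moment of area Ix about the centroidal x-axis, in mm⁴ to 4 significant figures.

Ix ≈ 6.949 × 10⁷ mm⁴

Split into non-overlapping primitives; take the origin at the lower-left of the bounding box.
Web: 10 × 260, A = 2 600 mm², y = 130 mm, Ī = 14 646 667 mm⁴.
Top flange (beyond web): 95 × 20, A = 1 900 mm², y = 250 mm, Ī = 63333.3 mm⁴.
Bottom flange (beyond web): 95 × 20, A = 1 900 mm², y = 10 mm, Ī = 63333.3 mm⁴.
Centroid: ȳ = ΣA·y / ΣA = 130 mm.
Transfer each piece to the centroidal x-axis using Ī + A·d² with d = y − 130:
  web: d = 0 mm → contributes +14 646 667 mm⁴
  top flange (beyond web): d = 120 mm → contributes +27 423 333 mm⁴
  bottom flange (beyond web): d = -120 mm → contributes +27 423 333 mm⁴
Total I = 69 493 333 mm⁴.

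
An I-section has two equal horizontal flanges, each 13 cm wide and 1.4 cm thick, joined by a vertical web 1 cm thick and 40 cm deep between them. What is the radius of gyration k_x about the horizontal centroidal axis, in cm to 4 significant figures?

Break the section into simple shapes (no overlaps), measuring from the bottom-left corner of the bounding box.
Bottom flange: 13 × 1.4, A = 18.2 cm², y = 0.7 cm, Ī = 2.97267 cm⁴.
Web: 1 × 40, A = 40 cm², y = 21.4 cm, Ī = 5333.33 cm⁴.
Top flange: 13 × 1.4, A = 18.2 cm², y = 42.1 cm, Ī = 2.97267 cm⁴.
By symmetry the centroid is at mid-height, ȳ = 21.4 cm.
Transfer each piece to the horizontal centroidal axis using Ī + A·d² with d = y − 21.4:
  bottom flange: d = -20.7 cm → contributes +7801.49 cm⁴
  web: d = 0 cm → contributes +5333.33 cm⁴
  top flange: d = 20.7 cm → contributes +7801.49 cm⁴
Total I = 20936.3 cm⁴.
Radius of gyration: k = √(I/A) = √(20936.3 / 76.4) = 16.554 cm.

k_x ≈ 16.55 cm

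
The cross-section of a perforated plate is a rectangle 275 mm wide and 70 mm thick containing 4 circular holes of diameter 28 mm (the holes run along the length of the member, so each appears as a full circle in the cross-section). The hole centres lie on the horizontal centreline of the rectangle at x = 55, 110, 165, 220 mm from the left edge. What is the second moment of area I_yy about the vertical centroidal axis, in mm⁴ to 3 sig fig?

Break the section into simple shapes (no overlaps), measuring from the bottom-left corner of the bounding box.
Plate: 275 × 70, A = 19 250 mm², x = 137.5 mm, Ī = 121 315 104 mm⁴.
Hole 1 (subtracted): ⌀28, A = 615.75 mm², x = 55 mm, Ī = 30 172 mm⁴.
Hole 2 (subtracted): ⌀28, A = 615.75 mm², x = 110 mm, Ī = 30 172 mm⁴.
Hole 3 (subtracted): ⌀28, A = 615.75 mm², x = 165 mm, Ī = 30 172 mm⁴.
Hole 4 (subtracted): ⌀28, A = 615.75 mm², x = 220 mm, Ī = 30 172 mm⁴.
By symmetry the centroid is at mid-width, x̄ = 137.5 mm.
Transfer each piece to the vertical centroidal axis using Ī + A·d² with d = x − 137.5:
  plate: d = 0 mm → contributes +121 315 104 mm⁴
  hole 1: d = -82.5 mm → contributes −4 221 135 mm⁴
  hole 2: d = -27.5 mm → contributes −495 834 mm⁴
  hole 3: d = 27.5 mm → contributes −495 834 mm⁴
  hole 4: d = 82.5 mm → contributes −4 221 135 mm⁴
Total I = 111 881 165 mm⁴.

I_yy ≈ 1.12 × 10⁸ mm⁴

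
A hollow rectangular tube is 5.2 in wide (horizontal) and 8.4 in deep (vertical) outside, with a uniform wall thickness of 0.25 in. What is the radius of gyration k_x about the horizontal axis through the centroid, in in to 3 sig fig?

k_x ≈ 3.12 in

Split into non-overlapping primitives; take the origin at the lower-left of the bounding box.
Outer rectangle: 5.2 × 8.4, A = 43.68 in², y = 4.2 in, Ī = 256.84 in⁴.
Inner void (subtracted): 4.7 × 7.9, A = 37.13 in², y = 4.2 in, Ī = 193.11 in⁴.
By symmetry the centroid is at mid-height, ȳ = 4.2 in.
All pieces are centred on the horizontal axis through the centroid, so I = ΣĪ (holes subtracted) = 63.731 in⁴.
Radius of gyration: k = √(I/A) = √(63.731 / 6.55) = 3.1193 in.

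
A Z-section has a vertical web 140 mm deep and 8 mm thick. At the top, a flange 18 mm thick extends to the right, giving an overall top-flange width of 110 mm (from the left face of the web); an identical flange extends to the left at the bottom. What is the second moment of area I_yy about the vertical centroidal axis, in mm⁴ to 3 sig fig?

Decompose the section into non-overlapping parts with the origin at the bottom-left of its bounding rectangle.
Web: 8 × 140, A = 1 120 mm², x = 106 mm, Ī = 5973.3 mm⁴.
Top flange (beyond web): 102 × 18, A = 1 836 mm², x = 161 mm, Ī = 1 591 812 mm⁴.
Bottom flange (beyond web): 102 × 18, A = 1 836 mm², x = 51 mm, Ī = 1 591 812 mm⁴.
Centroid: x̄ = ΣA·x / ΣA = 106 mm.
Transfer each piece to the vertical centroidal axis using Ī + A·d² with d = x − 106:
  web: d = 0 mm → contributes +5973.3 mm⁴
  top flange (beyond web): d = 55 mm → contributes +7 145 712 mm⁴
  bottom flange (beyond web): d = -55 mm → contributes +7 145 712 mm⁴
Total I = 14 297 397 mm⁴.

I_yy ≈ 1.43 × 10⁷ mm⁴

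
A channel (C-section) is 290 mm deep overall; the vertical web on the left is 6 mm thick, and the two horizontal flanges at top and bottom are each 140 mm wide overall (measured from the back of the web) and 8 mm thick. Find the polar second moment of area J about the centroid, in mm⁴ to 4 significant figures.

Treat the section as a set of non-overlapping primitives; coordinates are from the bounding-box lower-left.
Web: 6 × 290, A = 1 740 mm², y = 145 mm, Ī = 12 194 500 mm⁴.
Top flange (beyond web): 134 × 8, A = 1 072 mm², y = 286 mm, Ī = 5717.33 mm⁴.
Bottom flange (beyond web): 134 × 8, A = 1 072 mm², y = 4 mm, Ī = 5717.33 mm⁴.
By symmetry the centroid is at mid-height, ȳ = 145 mm.
Transfer each piece to the centroidal x-axis using Ī + A·d² with d = y − 145:
  web: d = 0 mm → contributes +12 194 500 mm⁴
  top flange (beyond web): d = 141 mm → contributes +21 318 149 mm⁴
  bottom flange (beyond web): d = -141 mm → contributes +21 318 149 mm⁴
Total I = 54 830 799 mm⁴.
For the y-axis: x̄ = 41.6406 mm.
Repeating about the centroidal y-axis gives I_y = 7 919 781 mm⁴.
Polar second moment: J = I_x + I_y = 62 750 580 mm⁴.

J ≈ 6.275 × 10⁷ mm⁴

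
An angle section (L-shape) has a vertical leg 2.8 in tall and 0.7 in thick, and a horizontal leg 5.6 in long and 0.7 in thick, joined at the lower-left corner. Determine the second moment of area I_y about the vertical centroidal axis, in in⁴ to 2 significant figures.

I_y ≈ 17 in⁴

Treat the section as a set of non-overlapping primitives; coordinates are from the bounding-box lower-left.
Vertical leg: 0.7 × 2.8, A = 1.96 in², x = 0.35 in, Ī = 0.08003 in⁴.
Horizontal leg (remainder): 4.9 × 0.7, A = 3.43 in², x = 3.15 in, Ī = 6.863 in⁴.
Centroid: x̄ = ΣA·x / ΣA = 2.132 in.
Transfer each piece to the vertical centroidal axis using Ī + A·d² with d = x − 2.132:
  vertical leg: d = -1.782 in → contributes +6.303 in⁴
  horizontal leg (remainder): d = 1.018 in → contributes +10.42 in⁴
Total I = 16.72 in⁴.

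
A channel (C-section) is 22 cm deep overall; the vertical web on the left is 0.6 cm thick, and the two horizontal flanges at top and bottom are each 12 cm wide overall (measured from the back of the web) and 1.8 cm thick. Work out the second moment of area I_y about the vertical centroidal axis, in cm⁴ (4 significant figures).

I_y ≈ 804.4 cm⁴

Split into non-overlapping primitives; take the origin at the lower-left of the bounding box.
Web: 0.6 × 22, A = 13.2 cm², x = 0.3 cm, Ī = 0.396 cm⁴.
Top flange (beyond web): 11.4 × 1.8, A = 20.52 cm², x = 6.3 cm, Ī = 222.232 cm⁴.
Bottom flange (beyond web): 11.4 × 1.8, A = 20.52 cm², x = 6.3 cm, Ī = 222.232 cm⁴.
Centroid: x̄ = ΣA·x / ΣA = 4.83982 cm.
Transfer each piece to the vertical centroidal axis using Ī + A·d² with d = x − 4.83982:
  web: d = -4.53982 cm → contributes +272.448 cm⁴
  top flange (beyond web): d = 1.46018 cm → contributes +265.983 cm⁴
  bottom flange (beyond web): d = 1.46018 cm → contributes +265.983 cm⁴
Total I = 804.413 cm⁴.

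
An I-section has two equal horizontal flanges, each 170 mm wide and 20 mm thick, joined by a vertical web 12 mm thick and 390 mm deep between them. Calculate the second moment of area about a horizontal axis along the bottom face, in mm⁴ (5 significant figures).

Break the section into simple shapes (no overlaps), measuring from the bottom-left corner of the bounding box.
Bottom flange: 170 × 20, A = 3 400 mm², y = 10 mm, Ī = 113333.3 mm⁴.
Web: 12 × 390, A = 4 680 mm², y = 215 mm, Ī = 59 319 000 mm⁴.
Top flange: 170 × 20, A = 3 400 mm², y = 420 mm, Ī = 113333.3 mm⁴.
Transfer each piece to the bottom edge using Ī + A·d² with d = y − 0:
  bottom flange: d = 10 mm → contributes +453333.3 mm⁴
  web: d = 215 mm → contributes +275 652 000 mm⁴
  top flange: d = 420 mm → contributes +599 873 333 mm⁴
Total I = 875 978 667 mm⁴.

I_base ≈ 8.7598 × 10⁸ mm⁴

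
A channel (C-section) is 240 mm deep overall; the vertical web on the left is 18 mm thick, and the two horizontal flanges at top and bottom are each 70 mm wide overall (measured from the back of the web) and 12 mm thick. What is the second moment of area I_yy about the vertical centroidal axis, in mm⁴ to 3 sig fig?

Treat the section as a set of non-overlapping primitives; coordinates are from the bounding-box lower-left.
Web: 18 × 240, A = 4 320 mm², x = 9 mm, Ī = 116 640 mm⁴.
Top flange (beyond web): 52 × 12, A = 624 mm², x = 44 mm, Ī = 140 608 mm⁴.
Bottom flange (beyond web): 52 × 12, A = 624 mm², x = 44 mm, Ī = 140 608 mm⁴.
Centroid: x̄ = ΣA·x / ΣA = 16.845 mm.
Transfer each piece to the vertical centroidal axis using Ī + A·d² with d = x − 16.845:
  web: d = -7.8448 mm → contributes +382 499 mm⁴
  top flange (beyond web): d = 27.155 mm → contributes +600 748 mm⁴
  bottom flange (beyond web): d = 27.155 mm → contributes +600 748 mm⁴
Total I = 1 583 994 mm⁴.

I_yy ≈ 1.58 × 10⁶ mm⁴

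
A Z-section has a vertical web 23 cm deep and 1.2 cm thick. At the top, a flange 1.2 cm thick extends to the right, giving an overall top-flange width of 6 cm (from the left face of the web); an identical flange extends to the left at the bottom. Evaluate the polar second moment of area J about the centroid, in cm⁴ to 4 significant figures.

J ≈ 2716 cm⁴

Decompose the section into non-overlapping parts with the origin at the bottom-left of its bounding rectangle.
Web: 1.2 × 23, A = 27.6 cm², y = 11.5 cm, Ī = 1216.7 cm⁴.
Top flange (beyond web): 4.8 × 1.2, A = 5.76 cm², y = 22.4 cm, Ī = 0.6912 cm⁴.
Bottom flange (beyond web): 4.8 × 1.2, A = 5.76 cm², y = 0.6 cm, Ī = 0.6912 cm⁴.
Centroid: ȳ = ΣA·y / ΣA = 11.5 cm.
Transfer each piece to the centroidal x-axis using Ī + A·d² with d = y − 11.5:
  web: d = 0 cm → contributes +1216.7 cm⁴
  top flange (beyond web): d = 10.9 cm → contributes +685.037 cm⁴
  bottom flange (beyond web): d = -10.9 cm → contributes +685.037 cm⁴
Total I = 2586.77 cm⁴.
For the y-axis: x̄ = 5.4 cm.
Repeating about the centroidal y-axis gives I_y = 129.11 cm⁴.
Polar second moment: J = I_x + I_y = 2715.88 cm⁴.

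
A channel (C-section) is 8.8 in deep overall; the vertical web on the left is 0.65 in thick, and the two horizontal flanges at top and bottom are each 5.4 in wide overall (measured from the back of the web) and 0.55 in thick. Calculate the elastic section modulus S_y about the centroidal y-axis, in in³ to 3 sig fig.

S_y ≈ 7.91 in³

Treat the section as a set of non-overlapping primitives; coordinates are from the bounding-box lower-left.
Web: 0.65 × 8.8, A = 5.72 in², x = 0.325 in, Ī = 0.20139 in⁴.
Top flange (beyond web): 4.75 × 0.55, A = 2.6125 in², x = 3.025 in, Ī = 4.912 in⁴.
Bottom flange (beyond web): 4.75 × 0.55, A = 2.6125 in², x = 3.025 in, Ī = 4.912 in⁴.
Centroid: x̄ = ΣA·x / ΣA = 1.6139 in.
Transfer each piece to the centroidal y-axis using Ī + A·d² with d = x − 1.6139:
  web: d = -1.2889 in → contributes +9.7045 in⁴
  top flange (beyond web): d = 1.4111 in → contributes +10.114 in⁴
  bottom flange (beyond web): d = 1.4111 in → contributes +10.114 in⁴
Total I = 29.932 in⁴.
Extreme fibre distance c = 3.7861 in; S = I/c = 7.9058 in³.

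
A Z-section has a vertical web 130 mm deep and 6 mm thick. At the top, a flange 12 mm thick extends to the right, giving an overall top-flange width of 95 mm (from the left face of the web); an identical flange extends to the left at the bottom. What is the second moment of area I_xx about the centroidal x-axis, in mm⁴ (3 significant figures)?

Split into non-overlapping primitives; take the origin at the lower-left of the bounding box.
Web: 6 × 130, A = 780 mm², y = 65 mm, Ī = 1 098 500 mm⁴.
Top flange (beyond web): 89 × 12, A = 1 068 mm², y = 124 mm, Ī = 12 816 mm⁴.
Bottom flange (beyond web): 89 × 12, A = 1 068 mm², y = 6 mm, Ī = 12 816 mm⁴.
Centroid: ȳ = ΣA·y / ΣA = 65 mm.
Transfer each piece to the centroidal x-axis using Ī + A·d² with d = y − 65:
  web: d = 0 mm → contributes +1 098 500 mm⁴
  top flange (beyond web): d = 59 mm → contributes +3 730 524 mm⁴
  bottom flange (beyond web): d = -59 mm → contributes +3 730 524 mm⁴
Total I = 8 559 548 mm⁴.

I_xx ≈ 8.56 × 10⁶ mm⁴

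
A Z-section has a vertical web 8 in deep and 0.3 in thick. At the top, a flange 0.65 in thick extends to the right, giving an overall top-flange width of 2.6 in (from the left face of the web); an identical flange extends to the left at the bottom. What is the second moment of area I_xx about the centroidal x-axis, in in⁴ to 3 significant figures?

Decompose the section into non-overlapping parts with the origin at the bottom-left of its bounding rectangle.
Web: 0.3 × 8, A = 2.4 in², y = 4 in, Ī = 12.8 in⁴.
Top flange (beyond web): 2.3 × 0.65, A = 1.495 in², y = 7.675 in, Ī = 0.052636 in⁴.
Bottom flange (beyond web): 2.3 × 0.65, A = 1.495 in², y = 0.325 in, Ī = 0.052636 in⁴.
Centroid: ȳ = ΣA·y / ΣA = 4 in.
Transfer each piece to the centroidal x-axis using Ī + A·d² with d = y − 4:
  web: d = 0 in → contributes +12.8 in⁴
  top flange (beyond web): d = 3.675 in → contributes +20.244 in⁴
  bottom flange (beyond web): d = -3.675 in → contributes +20.244 in⁴
Total I = 53.287 in⁴.

I_xx ≈ 53.3 in⁴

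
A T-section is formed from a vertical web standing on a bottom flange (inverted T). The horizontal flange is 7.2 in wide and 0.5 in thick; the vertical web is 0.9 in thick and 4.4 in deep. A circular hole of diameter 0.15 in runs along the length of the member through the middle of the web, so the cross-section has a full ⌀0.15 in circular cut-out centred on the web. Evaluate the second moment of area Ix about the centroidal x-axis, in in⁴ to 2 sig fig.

Break the section into simple shapes (no overlaps), measuring from the bottom-left corner of the bounding box.
Flange: 7.2 × 0.5, A = 3.6 in², y = 0.25 in, Ī = 0.075 in⁴.
Web: 0.9 × 4.4, A = 3.96 in², y = 2.7 in, Ī = 6.389 in⁴.
Hole (subtracted): ⌀0.15, A = 0.01767 in², y = 2.7 in, Ī = 0.00002485 in⁴.
Centroid: ȳ = ΣA·y / ΣA = 1.531 in.
Transfer each piece to the centroidal x-axis using Ī + A·d² with d = y − 1.531:
  flange: d = -1.281 in → contributes +5.979 in⁴
  web: d = 1.169 in → contributes +11.8 in⁴
  hole: d = 1.169 in → contributes −0.02419 in⁴
Total I = 17.76 in⁴.

Ix ≈ 18 in⁴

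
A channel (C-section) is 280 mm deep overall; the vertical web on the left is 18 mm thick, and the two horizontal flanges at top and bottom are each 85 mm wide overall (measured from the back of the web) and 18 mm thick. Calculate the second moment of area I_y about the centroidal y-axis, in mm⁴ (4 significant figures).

I_y ≈ 3.985 × 10⁶ mm⁴

Break the section into simple shapes (no overlaps), measuring from the bottom-left corner of the bounding box.
Web: 18 × 280, A = 5 040 mm², x = 9 mm, Ī = 136 080 mm⁴.
Top flange (beyond web): 67 × 18, A = 1 206 mm², x = 51.5 mm, Ī = 451 145 mm⁴.
Bottom flange (beyond web): 67 × 18, A = 1 206 mm², x = 51.5 mm, Ī = 451 145 mm⁴.
Centroid: x̄ = ΣA·x / ΣA = 22.756 mm.
Transfer each piece to the centroidal y-axis using Ī + A·d² with d = x − 22.756:
  web: d = -13.756 mm → contributes +1 089 792 mm⁴
  top flange (beyond web): d = 28.744 mm → contributes +1 447 560 mm⁴
  bottom flange (beyond web): d = 28.744 mm → contributes +1 447 560 mm⁴
Total I = 3 984 912 mm⁴.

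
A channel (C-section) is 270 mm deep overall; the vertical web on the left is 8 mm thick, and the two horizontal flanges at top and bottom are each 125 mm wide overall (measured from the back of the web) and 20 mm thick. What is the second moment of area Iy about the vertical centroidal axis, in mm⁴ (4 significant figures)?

Iy ≈ 1.112 × 10⁷ mm⁴

Decompose the section into non-overlapping parts with the origin at the bottom-left of its bounding rectangle.
Web: 8 × 270, A = 2 160 mm², x = 4 mm, Ī = 11 520 mm⁴.
Top flange (beyond web): 117 × 20, A = 2 340 mm², x = 66.5 mm, Ī = 2 669 355 mm⁴.
Bottom flange (beyond web): 117 × 20, A = 2 340 mm², x = 66.5 mm, Ī = 2 669 355 mm⁴.
Centroid: x̄ = ΣA·x / ΣA = 46.7632 mm.
Transfer each piece to the vertical centroidal axis using Ī + A·d² with d = x − 46.7632:
  web: d = -42.7632 mm → contributes +3 961 485 mm⁴
  top flange (beyond web): d = 19.7368 mm → contributes +3 580 885 mm⁴
  bottom flange (beyond web): d = 19.7368 mm → contributes +3 580 885 mm⁴
Total I = 11 123 256 mm⁴.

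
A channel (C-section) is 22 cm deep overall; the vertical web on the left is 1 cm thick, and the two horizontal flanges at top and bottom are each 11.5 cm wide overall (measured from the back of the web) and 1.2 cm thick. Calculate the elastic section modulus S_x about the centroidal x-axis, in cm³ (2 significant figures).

Treat the section as a set of non-overlapping primitives; coordinates are from the bounding-box lower-left.
Web: 1 × 22, A = 22 cm², y = 11 cm, Ī = 887.3 cm⁴.
Top flange (beyond web): 10.5 × 1.2, A = 12.6 cm², y = 21.4 cm, Ī = 1.512 cm⁴.
Bottom flange (beyond web): 10.5 × 1.2, A = 12.6 cm², y = 0.6 cm, Ī = 1.512 cm⁴.
By symmetry the centroid is at mid-height, ȳ = 11 cm.
Transfer each piece to the centroidal x-axis using Ī + A·d² with d = y − 11:
  web: d = 0 cm → contributes +887.3 cm⁴
  top flange (beyond web): d = 10.4 cm → contributes +1 364 cm⁴
  bottom flange (beyond web): d = -10.4 cm → contributes +1 364 cm⁴
Total I = 3 616 cm⁴.
Extreme fibre distance c = 11 cm; S = I/c = 328.7 cm³.

S_x ≈ 330 cm³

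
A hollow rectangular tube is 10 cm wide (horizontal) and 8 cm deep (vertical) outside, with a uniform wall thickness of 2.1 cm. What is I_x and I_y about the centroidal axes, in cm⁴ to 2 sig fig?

Break the section into simple shapes (no overlaps), measuring from the bottom-left corner of the bounding box.
Outer rectangle: 10 × 8, A = 80 cm², y = 4 cm, Ī = 426.7 cm⁴.
Inner void (subtracted): 5.8 × 3.8, A = 22.04 cm², y = 4 cm, Ī = 26.52 cm⁴.
By symmetry the centroid is at mid-height, ȳ = 4 cm.
All pieces are centred on the centroidal x-axis, so I = ΣĪ (holes subtracted) = 400.1 cm⁴.
Repeating about the centroidal y-axis gives I_y = 604.9 cm⁴.

I_x ≈ 400 cm⁴, I_y ≈ 600 cm⁴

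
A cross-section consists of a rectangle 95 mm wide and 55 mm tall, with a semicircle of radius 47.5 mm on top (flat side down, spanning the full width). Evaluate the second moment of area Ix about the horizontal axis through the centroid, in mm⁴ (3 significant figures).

Ix ≈ 6.67 × 10⁶ mm⁴

Break the section into simple shapes (no overlaps), measuring from the bottom-left corner of the bounding box.
Rectangular body: 95 × 55, A = 5 225 mm², y = 27.5 mm, Ī = 1 317 135 mm⁴.
Semicircular cap: semicircle r = 47.5, A = 3544.1 mm², y = 75.16 mm, Ī = 558 736 mm⁴.
Centroid: ȳ = ΣA·y / ΣA = 46.762 mm.
Transfer each piece to the horizontal axis through the centroid using Ī + A·d² with d = y − 46.762:
  rectangular body: d = -19.262 mm → contributes +3 255 747 mm⁴
  semicircular cap: d = 28.398 mm → contributes +3 416 787 mm⁴
Total I = 6 672 534 mm⁴.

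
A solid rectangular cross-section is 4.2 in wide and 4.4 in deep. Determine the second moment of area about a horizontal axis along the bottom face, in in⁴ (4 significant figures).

The section: 4.2 × 4.4, A = 18.48 in², y = 2.2 in, Ī = 29.8144 in⁴.
Transfer it to the base of the section using Ī + A·d² with d = y − 0:
  the section: d = 2.2 in → contributes +119.258 in⁴
Total I = 119.258 in⁴.

I_base ≈ 119.3 in⁴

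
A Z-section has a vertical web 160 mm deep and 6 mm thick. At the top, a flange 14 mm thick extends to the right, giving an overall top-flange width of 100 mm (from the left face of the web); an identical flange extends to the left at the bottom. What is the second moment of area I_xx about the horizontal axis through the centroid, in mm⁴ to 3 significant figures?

Split into non-overlapping primitives; take the origin at the lower-left of the bounding box.
Web: 6 × 160, A = 960 mm², y = 80 mm, Ī = 2 048 000 mm⁴.
Top flange (beyond web): 94 × 14, A = 1 316 mm², y = 153 mm, Ī = 21 495 mm⁴.
Bottom flange (beyond web): 94 × 14, A = 1 316 mm², y = 7 mm, Ī = 21 495 mm⁴.
Centroid: ȳ = ΣA·y / ΣA = 80 mm.
Transfer each piece to the horizontal axis through the centroid using Ī + A·d² with d = y − 80:
  web: d = 0 mm → contributes +2 048 000 mm⁴
  top flange (beyond web): d = 73 mm → contributes +7 034 459 mm⁴
  bottom flange (beyond web): d = -73 mm → contributes +7 034 459 mm⁴
Total I = 16 116 917 mm⁴.

I_xx ≈ 1.61 × 10⁷ mm⁴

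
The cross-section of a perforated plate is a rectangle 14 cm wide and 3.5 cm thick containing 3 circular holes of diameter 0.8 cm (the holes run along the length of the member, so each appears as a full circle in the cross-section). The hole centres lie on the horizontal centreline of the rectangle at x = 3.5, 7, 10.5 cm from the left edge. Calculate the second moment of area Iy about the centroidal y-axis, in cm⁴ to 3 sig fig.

Break the section into simple shapes (no overlaps), measuring from the bottom-left corner of the bounding box.
Plate: 14 × 3.5, A = 49 cm², x = 7 cm, Ī = 800.33 cm⁴.
Hole 1 (subtracted): ⌀0.8, A = 0.50265 cm², x = 3.5 cm, Ī = 0.020106 cm⁴.
Hole 2 (subtracted): ⌀0.8, A = 0.50265 cm², x = 7 cm, Ī = 0.020106 cm⁴.
Hole 3 (subtracted): ⌀0.8, A = 0.50265 cm², x = 10.5 cm, Ī = 0.020106 cm⁴.
By symmetry the centroid is at mid-width, x̄ = 7 cm.
Transfer each piece to the centroidal y-axis using Ī + A·d² with d = x − 7:
  plate: d = 0 cm → contributes +800.33 cm⁴
  hole 1: d = -3.5 cm → contributes −6.1776 cm⁴
  hole 2: d = 0 cm → contributes −0.020106 cm⁴
  hole 3: d = 3.5 cm → contributes −6.1776 cm⁴
Total I = 787.96 cm⁴.

Iy ≈ 788 cm⁴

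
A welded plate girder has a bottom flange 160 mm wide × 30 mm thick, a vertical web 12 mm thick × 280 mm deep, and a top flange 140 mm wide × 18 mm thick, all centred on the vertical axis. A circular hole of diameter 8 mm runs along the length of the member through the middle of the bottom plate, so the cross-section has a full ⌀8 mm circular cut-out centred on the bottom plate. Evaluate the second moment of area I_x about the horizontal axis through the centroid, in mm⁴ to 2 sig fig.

Split into non-overlapping primitives; take the origin at the lower-left of the bounding box.
Bottom plate: 160 × 30, A = 4 800 mm², y = 15 mm, Ī = 360 000 mm⁴.
Web plate: 12 × 280, A = 3 360 mm², y = 170 mm, Ī = 21 952 000 mm⁴.
Top plate: 140 × 18, A = 2 520 mm², y = 319 mm, Ī = 68 040 mm⁴.
Hole (subtracted): ⌀8, A = 50.27 mm², y = 15 mm, Ī = 201.1 mm⁴.
Centroid: ȳ = ΣA·y / ΣA = 136.1 mm.
Transfer each piece to the horizontal axis through the centroid using Ī + A·d² with d = y − 136.1:
  bottom plate: d = -121.1 mm → contributes +70 711 361 mm⁴
  web plate: d = 33.94 mm → contributes +25 821 512 mm⁴
  top plate: d = 182.9 mm → contributes +84 401 144 mm⁴
  hole: d = -121.1 mm → contributes −736 919 mm⁴
Total I = 180 197 098 mm⁴.

I_x ≈ 1.8 × 10⁸ mm⁴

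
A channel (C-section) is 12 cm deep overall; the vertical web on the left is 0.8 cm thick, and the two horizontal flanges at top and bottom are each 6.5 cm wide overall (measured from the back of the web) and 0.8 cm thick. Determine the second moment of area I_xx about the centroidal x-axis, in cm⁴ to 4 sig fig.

I_xx ≈ 401.7 cm⁴

Treat the section as a set of non-overlapping primitives; coordinates are from the bounding-box lower-left.
Web: 0.8 × 12, A = 9.6 cm², y = 6 cm, Ī = 115.2 cm⁴.
Top flange (beyond web): 5.7 × 0.8, A = 4.56 cm², y = 11.6 cm, Ī = 0.2432 cm⁴.
Bottom flange (beyond web): 5.7 × 0.8, A = 4.56 cm², y = 0.4 cm, Ī = 0.2432 cm⁴.
By symmetry the centroid is at mid-height, ȳ = 6 cm.
Transfer each piece to the centroidal x-axis using Ī + A·d² with d = y − 6:
  web: d = 0 cm → contributes +115.2 cm⁴
  top flange (beyond web): d = 5.6 cm → contributes +143.245 cm⁴
  bottom flange (beyond web): d = -5.6 cm → contributes +143.245 cm⁴
Total I = 401.69 cm⁴.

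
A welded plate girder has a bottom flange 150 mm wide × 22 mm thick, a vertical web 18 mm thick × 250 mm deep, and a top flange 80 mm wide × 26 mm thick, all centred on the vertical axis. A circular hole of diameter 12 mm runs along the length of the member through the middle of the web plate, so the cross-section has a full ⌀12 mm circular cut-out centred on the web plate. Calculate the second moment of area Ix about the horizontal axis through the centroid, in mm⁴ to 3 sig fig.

Ix ≈ 1.22 × 10⁸ mm⁴

Break the section into simple shapes (no overlaps), measuring from the bottom-left corner of the bounding box.
Bottom plate: 150 × 22, A = 3 300 mm², y = 11 mm, Ī = 133 100 mm⁴.
Web plate: 18 × 250, A = 4 500 mm², y = 147 mm, Ī = 23 437 500 mm⁴.
Top plate: 80 × 26, A = 2 080 mm², y = 285 mm, Ī = 117 173 mm⁴.
Hole (subtracted): ⌀12, A = 113.1 mm², y = 147 mm, Ī = 1017.9 mm⁴.
Centroid: ȳ = ΣA·y / ΣA = 130.44 mm.
Transfer each piece to the horizontal axis through the centroid using Ī + A·d² with d = y − 130.44:
  bottom plate: d = -119.44 mm → contributes +47 208 993 mm⁴
  web plate: d = 16.562 mm → contributes +24 671 858 mm⁴
  top plate: d = 154.56 mm → contributes +49 807 187 mm⁴
  hole: d = 16.562 mm → contributes −32 041 mm⁴
Total I = 121 655 997 mm⁴.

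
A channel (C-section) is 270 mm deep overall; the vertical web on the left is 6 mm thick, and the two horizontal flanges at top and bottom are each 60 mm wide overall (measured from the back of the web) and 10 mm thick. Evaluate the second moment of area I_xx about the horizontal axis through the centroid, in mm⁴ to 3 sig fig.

Treat the section as a set of non-overlapping primitives; coordinates are from the bounding-box lower-left.
Web: 6 × 270, A = 1 620 mm², y = 135 mm, Ī = 9 841 500 mm⁴.
Top flange (beyond web): 54 × 10, A = 540 mm², y = 265 mm, Ī = 4 500 mm⁴.
Bottom flange (beyond web): 54 × 10, A = 540 mm², y = 5 mm, Ī = 4 500 mm⁴.
By symmetry the centroid is at mid-height, ȳ = 135 mm.
Transfer each piece to the horizontal axis through the centroid using Ī + A·d² with d = y − 135:
  web: d = 0 mm → contributes +9 841 500 mm⁴
  top flange (beyond web): d = 130 mm → contributes +9 130 500 mm⁴
  bottom flange (beyond web): d = -130 mm → contributes +9 130 500 mm⁴
Total I = 28 102 500 mm⁴.

I_xx ≈ 2.81 × 10⁷ mm⁴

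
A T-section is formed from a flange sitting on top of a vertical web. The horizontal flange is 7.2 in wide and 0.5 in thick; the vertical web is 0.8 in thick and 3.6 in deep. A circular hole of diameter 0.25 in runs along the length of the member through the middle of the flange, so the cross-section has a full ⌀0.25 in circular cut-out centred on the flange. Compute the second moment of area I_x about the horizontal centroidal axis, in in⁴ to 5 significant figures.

Split into non-overlapping primitives; take the origin at the lower-left of the bounding box.
Flange: 7.2 × 0.5, A = 3.6 in², y = 3.85 in, Ī = 0.075 in⁴.
Web: 0.8 × 3.6, A = 2.88 in², y = 1.8 in, Ī = 3.1104 in⁴.
Hole (subtracted): ⌀0.25, A = 0.04908739 in², y = 3.85 in, Ī = 0.0001917476 in⁴.
Centroid: ȳ = ΣA·y / ΣA = 2.931934 in.
Transfer each piece to the horizontal centroidal axis using Ī + A·d² with d = y − 2.931934:
  flange: d = 0.9180657 in → contributes +3.10924 in⁴
  web: d = -1.131934 in → contributes +6.800473 in⁴
  hole: d = 0.9180657 in → contributes −0.04156478 in⁴
Total I = 9.868149 in⁴.

I_x ≈ 9.8681 in⁴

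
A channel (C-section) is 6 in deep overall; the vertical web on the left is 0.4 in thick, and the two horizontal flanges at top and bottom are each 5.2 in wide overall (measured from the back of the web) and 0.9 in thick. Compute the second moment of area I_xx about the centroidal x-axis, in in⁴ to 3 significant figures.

I_xx ≈ 64.0 in⁴

Decompose the section into non-overlapping parts with the origin at the bottom-left of its bounding rectangle.
Web: 0.4 × 6, A = 2.4 in², y = 3 in, Ī = 7.2 in⁴.
Top flange (beyond web): 4.8 × 0.9, A = 4.32 in², y = 5.55 in, Ī = 0.2916 in⁴.
Bottom flange (beyond web): 4.8 × 0.9, A = 4.32 in², y = 0.45 in, Ī = 0.2916 in⁴.
By symmetry the centroid is at mid-height, ȳ = 3 in.
Transfer each piece to the centroidal x-axis using Ī + A·d² with d = y − 3:
  web: d = 0 in → contributes +7.2 in⁴
  top flange (beyond web): d = 2.55 in → contributes +28.382 in⁴
  bottom flange (beyond web): d = -2.55 in → contributes +28.382 in⁴
Total I = 63.965 in⁴.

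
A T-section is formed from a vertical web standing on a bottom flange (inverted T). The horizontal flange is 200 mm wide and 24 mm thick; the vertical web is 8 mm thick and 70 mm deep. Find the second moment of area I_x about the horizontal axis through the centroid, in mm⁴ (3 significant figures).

Decompose the section into non-overlapping parts with the origin at the bottom-left of its bounding rectangle.
Flange: 200 × 24, A = 4 800 mm², y = 12 mm, Ī = 230 400 mm⁴.
Web: 8 × 70, A = 560 mm², y = 59 mm, Ī = 228 667 mm⁴.
Centroid: ȳ = ΣA·y / ΣA = 16.91 mm.
Transfer each piece to the horizontal axis through the centroid using Ī + A·d² with d = y − 16.91:
  flange: d = -4.9104 mm → contributes +346 140 mm⁴
  web: d = 42.09 mm → contributes +1 220 724 mm⁴
Total I = 1 566 864 mm⁴.

I_x ≈ 1.57 × 10⁶ mm⁴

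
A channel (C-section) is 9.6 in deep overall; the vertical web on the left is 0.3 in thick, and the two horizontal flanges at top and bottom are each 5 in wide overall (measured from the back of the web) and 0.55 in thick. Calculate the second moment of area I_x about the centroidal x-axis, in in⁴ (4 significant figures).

Split into non-overlapping primitives; take the origin at the lower-left of the bounding box.
Web: 0.3 × 9.6, A = 2.88 in², y = 4.8 in, Ī = 22.1184 in⁴.
Top flange (beyond web): 4.7 × 0.55, A = 2.585 in², y = 9.325 in, Ī = 0.0651635 in⁴.
Bottom flange (beyond web): 4.7 × 0.55, A = 2.585 in², y = 0.275 in, Ī = 0.0651635 in⁴.
By symmetry the centroid is at mid-height, ȳ = 4.8 in.
Transfer each piece to the centroidal x-axis using Ī + A·d² with d = y − 4.8:
  web: d = 0 in → contributes +22.1184 in⁴
  top flange (beyond web): d = 4.525 in → contributes +52.9947 in⁴
  bottom flange (beyond web): d = -4.525 in → contributes +52.9947 in⁴
Total I = 128.108 in⁴.

I_x ≈ 128.1 in⁴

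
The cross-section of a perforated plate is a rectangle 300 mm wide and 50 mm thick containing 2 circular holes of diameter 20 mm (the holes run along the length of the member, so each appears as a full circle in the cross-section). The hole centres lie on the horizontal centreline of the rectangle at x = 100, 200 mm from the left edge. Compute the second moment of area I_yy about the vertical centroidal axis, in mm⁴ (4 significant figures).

Split into non-overlapping primitives; take the origin at the lower-left of the bounding box.
Plate: 300 × 50, A = 15 000 mm², x = 150 mm, Ī = 112 500 000 mm⁴.
Hole 1 (subtracted): ⌀20, A = 314.159 mm², x = 100 mm, Ī = 7853.98 mm⁴.
Hole 2 (subtracted): ⌀20, A = 314.159 mm², x = 200 mm, Ī = 7853.98 mm⁴.
By symmetry the centroid is at mid-width, x̄ = 150 mm.
Transfer each piece to the vertical centroidal axis using Ī + A·d² with d = x − 150:
  plate: d = 0 mm → contributes +112 500 000 mm⁴
  hole 1: d = -50 mm → contributes −793 252 mm⁴
  hole 2: d = 50 mm → contributes −793 252 mm⁴
Total I = 110 913 496 mm⁴.

I_yy ≈ 1.109 × 10⁸ mm⁴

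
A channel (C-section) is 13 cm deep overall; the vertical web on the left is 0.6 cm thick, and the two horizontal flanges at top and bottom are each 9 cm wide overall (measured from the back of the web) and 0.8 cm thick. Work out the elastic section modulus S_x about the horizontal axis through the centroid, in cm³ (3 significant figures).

Decompose the section into non-overlapping parts with the origin at the bottom-left of its bounding rectangle.
Web: 0.6 × 13, A = 7.8 cm², y = 6.5 cm, Ī = 109.85 cm⁴.
Top flange (beyond web): 8.4 × 0.8, A = 6.72 cm², y = 12.6 cm, Ī = 0.3584 cm⁴.
Bottom flange (beyond web): 8.4 × 0.8, A = 6.72 cm², y = 0.4 cm, Ī = 0.3584 cm⁴.
By symmetry the centroid is at mid-height, ȳ = 6.5 cm.
Transfer each piece to the horizontal axis through the centroid using Ī + A·d² with d = y − 6.5:
  web: d = 0 cm → contributes +109.85 cm⁴
  top flange (beyond web): d = 6.1 cm → contributes +250.41 cm⁴
  bottom flange (beyond web): d = -6.1 cm → contributes +250.41 cm⁴
Total I = 610.67 cm⁴.
Extreme fibre distance c = 6.5 cm; S = I/c = 93.949 cm³.

S_x ≈ 93.9 cm³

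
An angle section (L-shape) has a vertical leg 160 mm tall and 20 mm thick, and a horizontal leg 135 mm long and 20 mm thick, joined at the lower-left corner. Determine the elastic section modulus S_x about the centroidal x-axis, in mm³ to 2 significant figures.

Split into non-overlapping primitives; take the origin at the lower-left of the bounding box.
Vertical leg: 20 × 160, A = 3 200 mm², y = 80 mm, Ī = 6 826 667 mm⁴.
Horizontal leg (remainder): 115 × 20, A = 2 300 mm², y = 10 mm, Ī = 76 667 mm⁴.
Centroid: ȳ = ΣA·y / ΣA = 50.73 mm.
Transfer each piece to the centroidal x-axis using Ī + A·d² with d = y − 50.73:
  vertical leg: d = 29.27 mm → contributes +9 568 723 mm⁴
  horizontal leg (remainder): d = -40.73 mm → contributes +3 891 701 mm⁴
Total I = 13 460 424 mm⁴.
Extreme fibre distance c = 109.3 mm; S = I/c = 123 182 mm³.

S_x ≈ 1.2 × 10⁵ mm³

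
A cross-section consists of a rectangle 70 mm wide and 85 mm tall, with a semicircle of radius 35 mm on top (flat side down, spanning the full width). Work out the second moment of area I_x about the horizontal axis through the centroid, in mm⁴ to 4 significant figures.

Break the section into simple shapes (no overlaps), measuring from the bottom-left corner of the bounding box.
Rectangular body: 70 × 85, A = 5 950 mm², y = 42.5 mm, Ī = 3 582 396 mm⁴.
Semicircular cap: semicircle r = 35, A = 1924.23 mm², y = 99.8545 mm, Ī = 164 704 mm⁴.
Centroid: ȳ = ΣA·y / ΣA = 56.5157 mm.
Transfer each piece to the horizontal axis through the centroid using Ī + A·d² with d = y − 56.5157:
  rectangular body: d = -14.0157 mm → contributes +4 751 216 mm⁴
  semicircular cap: d = 43.3387 mm → contributes +3 778 874 mm⁴
Total I = 8 530 090 mm⁴.

I_x ≈ 8.530 × 10⁶ mm⁴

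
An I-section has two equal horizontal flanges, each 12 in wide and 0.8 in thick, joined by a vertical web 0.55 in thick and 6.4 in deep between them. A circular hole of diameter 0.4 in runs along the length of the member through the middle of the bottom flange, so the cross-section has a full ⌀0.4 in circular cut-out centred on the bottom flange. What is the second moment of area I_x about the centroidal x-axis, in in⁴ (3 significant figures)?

I_x ≈ 260 in⁴

Decompose the section into non-overlapping parts with the origin at the bottom-left of its bounding rectangle.
Bottom flange: 12 × 0.8, A = 9.6 in², y = 0.4 in, Ī = 0.512 in⁴.
Web: 0.55 × 6.4, A = 3.52 in², y = 4 in, Ī = 12.015 in⁴.
Top flange: 12 × 0.8, A = 9.6 in², y = 7.6 in, Ī = 0.512 in⁴.
Hole (subtracted): ⌀0.4, A = 0.12566 in², y = 0.4 in, Ī = 0.0012566 in⁴.
Centroid: ȳ = ΣA·y / ΣA = 4.02 in.
Transfer each piece to the centroidal x-axis using Ī + A·d² with d = y − 4.02:
  bottom flange: d = -3.62 in → contributes +126.32 in⁴
  web: d = -0.020022 in → contributes +12.016 in⁴
  top flange: d = 3.58 in → contributes +123.55 in⁴
  hole: d = -3.62 in → contributes −1.648 in⁴
Total I = 260.23 in⁴.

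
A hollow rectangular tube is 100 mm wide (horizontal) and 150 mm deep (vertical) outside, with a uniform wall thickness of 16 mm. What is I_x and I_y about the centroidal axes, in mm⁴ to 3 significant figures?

I_x ≈ 1.88 × 10⁷ mm⁴, I_y ≈ 9.41 × 10⁶ mm⁴

Treat the section as a set of non-overlapping primitives; coordinates are from the bounding-box lower-left.
Outer rectangle: 100 × 150, A = 15 000 mm², y = 75 mm, Ī = 28 125 000 mm⁴.
Inner void (subtracted): 68 × 118, A = 8 024 mm², y = 75 mm, Ī = 9 310 515 mm⁴.
By symmetry the centroid is at mid-height, ȳ = 75 mm.
All pieces are centred on the centroidal x-axis, so I = ΣĪ (holes subtracted) = 18 814 485 mm⁴.
Repeating about the centroidal y-axis gives I_y = 9 408 085 mm⁴.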